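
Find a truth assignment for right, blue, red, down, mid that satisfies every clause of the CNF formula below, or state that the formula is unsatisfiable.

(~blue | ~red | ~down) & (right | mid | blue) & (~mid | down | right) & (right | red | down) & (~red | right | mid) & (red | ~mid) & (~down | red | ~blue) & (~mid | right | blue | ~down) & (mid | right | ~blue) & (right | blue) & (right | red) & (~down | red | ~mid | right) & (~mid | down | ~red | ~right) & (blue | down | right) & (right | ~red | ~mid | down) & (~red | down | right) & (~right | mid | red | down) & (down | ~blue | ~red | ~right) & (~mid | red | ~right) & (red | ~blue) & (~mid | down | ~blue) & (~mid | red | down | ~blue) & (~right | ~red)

right=1; blue=0; red=0; down=1; mid=0

Suppose red = 0.
(~mid) alone gives mid = 0.
(right) alone gives right = 1.
(down) alone gives down = 1.
(~blue) alone gives blue = 0.
This assignment satisfies each clause.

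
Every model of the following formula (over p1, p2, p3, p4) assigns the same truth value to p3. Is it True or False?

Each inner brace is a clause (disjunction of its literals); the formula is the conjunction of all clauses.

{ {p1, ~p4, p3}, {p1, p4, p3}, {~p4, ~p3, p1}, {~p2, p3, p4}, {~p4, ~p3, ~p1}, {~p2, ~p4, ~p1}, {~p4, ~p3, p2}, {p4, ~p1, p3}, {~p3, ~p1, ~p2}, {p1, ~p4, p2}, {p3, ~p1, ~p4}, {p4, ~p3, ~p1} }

True

Suppose p3 = 0.
Branch on p1: set p1 = 1.
(p4) alone gives p4 = 1.
But (~p4) is also a unit clause — contradiction.
Undo p1 and try p1 = 0.
(~p4) alone gives p4 = 0.
But (p4) is also a unit clause — contradiction.
Either choice for p1 ends in contradiction.
So every satisfying assignment has p3 = True.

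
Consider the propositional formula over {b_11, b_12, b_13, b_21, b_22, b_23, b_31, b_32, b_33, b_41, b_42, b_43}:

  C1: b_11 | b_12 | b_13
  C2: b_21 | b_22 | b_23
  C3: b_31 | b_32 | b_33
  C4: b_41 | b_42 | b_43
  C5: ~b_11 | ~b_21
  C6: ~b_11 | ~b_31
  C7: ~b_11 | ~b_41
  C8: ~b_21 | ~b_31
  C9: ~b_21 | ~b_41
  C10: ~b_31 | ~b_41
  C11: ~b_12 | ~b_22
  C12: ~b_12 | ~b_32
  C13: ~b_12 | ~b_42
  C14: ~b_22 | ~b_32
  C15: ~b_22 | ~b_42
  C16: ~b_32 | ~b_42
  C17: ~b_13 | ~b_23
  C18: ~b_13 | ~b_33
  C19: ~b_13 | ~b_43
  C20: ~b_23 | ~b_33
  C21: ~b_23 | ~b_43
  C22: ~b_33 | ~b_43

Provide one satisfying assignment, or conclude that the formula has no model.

Case b_11 = 0:
Case b_12 = 1:
Unit clause (~b_22) forces b_22 = 0.
Unit clause (~b_32) forces b_32 = 0.
Unit clause (~b_42) forces b_42 = 0.
Case b_21 = 1:
Unit clause (~b_31) forces b_31 = 0.
Unit clause (b_33) forces b_33 = 1.
Unit clause (~b_41) forces b_41 = 0.
Unit clause (b_43) forces b_43 = 1.
Now (~b_43) is unsatisfied and unit — conflict.
Backtrack on b_21: now try b_21 = 0.
Unit clause (b_23) forces b_23 = 1.
Unit clause (~b_13) forces b_13 = 0.
Unit clause (~b_33) forces b_33 = 0.
Unit clause (b_31) forces b_31 = 1.
Unit clause (~b_41) forces b_41 = 0.
Unit clause (b_43) forces b_43 = 1.
Now (~b_43) is unsatisfied and unit — conflict.
Either choice for b_21 ends in contradiction.
Backtrack on b_12: now try b_12 = 0.
Unit clause (b_13) forces b_13 = 1.
Unit clause (~b_23) forces b_23 = 0.
Unit clause (~b_33) forces b_33 = 0.
Unit clause (~b_43) forces b_43 = 0.
Case b_21 = 1:
Unit clause (~b_31) forces b_31 = 0.
Unit clause (b_32) forces b_32 = 1.
Unit clause (~b_41) forces b_41 = 0.
Unit clause (b_42) forces b_42 = 1.
Now (~b_42) is unsatisfied and unit — conflict.
Backtrack on b_21: now try b_21 = 0.
Unit clause (b_22) forces b_22 = 1.
Unit clause (~b_32) forces b_32 = 0.
Unit clause (b_31) forces b_31 = 1.
Unit clause (~b_41) forces b_41 = 0.
Unit clause (b_42) forces b_42 = 1.
Now (~b_42) is unsatisfied and unit — conflict.
Either choice for b_21 ends in contradiction.
Either choice for b_12 ends in contradiction.
Backtrack on b_11: now try b_11 = 1.
Unit clause (~b_21) forces b_21 = 0.
Unit clause (~b_31) forces b_31 = 0.
Unit clause (~b_41) forces b_41 = 0.
Case b_22 = 1:
Unit clause (~b_12) forces b_12 = 0.
Unit clause (~b_32) forces b_32 = 0.
Unit clause (b_33) forces b_33 = 1.
Unit clause (~b_42) forces b_42 = 0.
Unit clause (b_43) forces b_43 = 1.
Now (~b_43) is unsatisfied and unit — conflict.
Backtrack on b_22: now try b_22 = 0.
Unit clause (b_23) forces b_23 = 1.
Unit clause (~b_13) forces b_13 = 0.
Unit clause (~b_33) forces b_33 = 0.
Unit clause (b_32) forces b_32 = 1.
Unit clause (~b_12) forces b_12 = 0.
Unit clause (~b_42) forces b_42 = 0.
Unit clause (b_43) forces b_43 = 1.
Now (~b_43) is unsatisfied and unit — conflict.
Either choice for b_22 ends in contradiction.
Either choice for b_11 ends in contradiction.

UNSATISFIABLE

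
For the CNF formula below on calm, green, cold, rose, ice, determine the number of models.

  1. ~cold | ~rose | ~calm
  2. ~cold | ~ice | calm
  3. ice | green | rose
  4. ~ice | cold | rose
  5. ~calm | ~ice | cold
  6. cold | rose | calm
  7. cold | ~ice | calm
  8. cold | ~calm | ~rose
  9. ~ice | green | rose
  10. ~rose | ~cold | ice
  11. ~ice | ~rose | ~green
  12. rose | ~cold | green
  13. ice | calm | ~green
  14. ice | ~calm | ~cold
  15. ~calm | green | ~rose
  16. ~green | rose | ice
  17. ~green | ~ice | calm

2

There are 2^5 = 32 truth assignments over (calm, green, cold, rose, ice).
Split on cold. With cold = 1, the clauses containing cold are satisfied and ~cold drops from the rest; 1 of the 2^4 = 16 assignments to the other variables satisfy what remains.
With cold = 0, by the same count on the reduced clause set, 1 assignment works.
Total: 1 + 1 = 2.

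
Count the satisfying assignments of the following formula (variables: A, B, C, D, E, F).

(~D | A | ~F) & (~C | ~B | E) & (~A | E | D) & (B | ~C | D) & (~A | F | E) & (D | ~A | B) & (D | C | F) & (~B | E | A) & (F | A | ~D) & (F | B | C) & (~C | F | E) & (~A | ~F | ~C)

There are 2^6 = 64 truth assignments over (A, B, C, D, E, F).
Split on F. With F = 1, the clauses containing F are satisfied and ~F drops from the rest; 9 of the 2^5 = 32 assignments to the other variables satisfy what remains.
With F = 0, by the same count on the reduced clause set, 5 assignments work.
Total: 9 + 5 = 14.

14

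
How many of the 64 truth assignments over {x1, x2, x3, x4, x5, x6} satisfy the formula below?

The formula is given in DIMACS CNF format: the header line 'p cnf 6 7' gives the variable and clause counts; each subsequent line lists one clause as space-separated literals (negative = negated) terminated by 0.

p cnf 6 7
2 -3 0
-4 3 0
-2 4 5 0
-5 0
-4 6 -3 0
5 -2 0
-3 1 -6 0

4

There are 2^6 = 64 truth assignments over (x1, x2, x3, x4, x5, x6).
Split on x6. With x6 = True, the clauses containing x6 are satisfied and ¬x6 drops from the rest; 2 of the 2^5 = 32 assignments to the other variables satisfy what remains.
With x6 = False, by the same count on the reduced clause set, 2 assignments work.
(One model: x1=F, x2=F, x3=F, x4=F, x5=F, x6=F.)
Total: 2 + 2 = 4.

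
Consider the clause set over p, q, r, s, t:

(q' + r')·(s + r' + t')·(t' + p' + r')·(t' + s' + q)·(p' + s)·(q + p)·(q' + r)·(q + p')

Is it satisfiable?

Unsatisfiable

Case q = 0:
From the singleton clause (p), p = 1.
Now (p') is unsatisfied and unit — conflict.
Undo q and try q = 1.
From the singleton clause (r'), r = 0.
Now (r) is unsatisfied and unit — conflict.
Both values of q lead to a conflict.
No assignment satisfies every clause.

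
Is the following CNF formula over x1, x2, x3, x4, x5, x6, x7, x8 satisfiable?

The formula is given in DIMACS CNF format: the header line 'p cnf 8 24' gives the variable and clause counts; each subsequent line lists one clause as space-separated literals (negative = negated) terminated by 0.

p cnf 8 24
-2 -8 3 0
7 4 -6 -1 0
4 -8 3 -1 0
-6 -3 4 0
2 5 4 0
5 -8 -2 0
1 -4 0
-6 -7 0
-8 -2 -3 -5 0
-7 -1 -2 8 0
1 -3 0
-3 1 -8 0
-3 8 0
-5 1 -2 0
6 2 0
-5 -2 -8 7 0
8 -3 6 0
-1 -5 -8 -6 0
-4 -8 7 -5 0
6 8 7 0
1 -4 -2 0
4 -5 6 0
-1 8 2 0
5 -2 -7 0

Suppose x1 = True.
Suppose x6 = True.
(¬x7) alone gives x7 = False.
(x4) alone gives x4 = True.
Suppose x3 = False.
Suppose x2 = True.
(¬x8) alone gives x8 = False.
All clauses hold; x5 can take either value.
A satisfying assignment: x1=True,  x2=True,  x3=False,  x4=True,  x5=False,  x6=True,  x7=False,  x8=False.

Yes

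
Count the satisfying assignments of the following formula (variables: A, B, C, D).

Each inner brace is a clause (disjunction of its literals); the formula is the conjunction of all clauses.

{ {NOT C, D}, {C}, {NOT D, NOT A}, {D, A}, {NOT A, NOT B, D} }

There are 2^4 = 16 truth assignments over (A, B, C, D).
Split on A. With A = true, the clauses containing A are satisfied and NOT A drops from the rest; 0 of the 2^3 = 8 assignments to the other variables satisfy what remains.
With A = false, by the same count on the reduced clause set, 2 assignments work.
Total: 0 + 2 = 2.

2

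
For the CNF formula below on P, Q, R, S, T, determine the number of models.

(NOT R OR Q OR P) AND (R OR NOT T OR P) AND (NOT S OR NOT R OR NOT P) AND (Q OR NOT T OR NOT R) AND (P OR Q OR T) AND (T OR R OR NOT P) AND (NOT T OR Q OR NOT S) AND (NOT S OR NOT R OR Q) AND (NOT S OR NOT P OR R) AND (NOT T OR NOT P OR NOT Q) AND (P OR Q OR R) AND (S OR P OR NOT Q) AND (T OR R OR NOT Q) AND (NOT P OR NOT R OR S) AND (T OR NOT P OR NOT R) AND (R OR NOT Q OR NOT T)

There are 2^5 = 32 truth assignments over (P, Q, R, S, T).
Split on S. With S = true, the clauses containing S are satisfied and NOT S drops from the rest; 2 of the 2^4 = 16 assignments to the other variables satisfy what remains.
With S = false, by the same count on the reduced clause set, 1 assignment works.
Total: 2 + 1 = 3.

3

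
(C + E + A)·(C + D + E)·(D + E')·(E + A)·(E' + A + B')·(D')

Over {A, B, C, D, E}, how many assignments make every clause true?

There are 2^5 = 32 truth assignments over (A, B, C, D, E).
Split on D. With D = 1, the clauses containing D are satisfied and D' drops from the rest; 0 of the 2^4 = 16 assignments to the other variables satisfy what remains.
With D = 0, by the same count on the reduced clause set, 2 assignments work.
Total: 0 + 2 = 2.

2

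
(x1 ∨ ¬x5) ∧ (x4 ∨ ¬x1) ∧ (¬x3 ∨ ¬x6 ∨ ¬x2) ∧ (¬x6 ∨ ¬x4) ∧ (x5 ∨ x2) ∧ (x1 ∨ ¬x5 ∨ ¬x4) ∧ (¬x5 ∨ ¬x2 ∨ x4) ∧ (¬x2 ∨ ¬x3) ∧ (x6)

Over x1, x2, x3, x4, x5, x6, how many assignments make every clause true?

1

There are 2^6 = 64 truth assignments over (x1, x2, x3, x4, x5, x6).
Split on x2. With x2 = True, the clauses containing x2 are satisfied and ¬x2 drops from the rest; 1 of the 2^5 = 32 assignments to the other variables satisfy what remains.
With x2 = False, by the same count on the reduced clause set, 0 assignments work.
(One model: x1=F, x2=T, x3=F, x4=F, x5=F, x6=T.)
Total: 1 + 0 = 1.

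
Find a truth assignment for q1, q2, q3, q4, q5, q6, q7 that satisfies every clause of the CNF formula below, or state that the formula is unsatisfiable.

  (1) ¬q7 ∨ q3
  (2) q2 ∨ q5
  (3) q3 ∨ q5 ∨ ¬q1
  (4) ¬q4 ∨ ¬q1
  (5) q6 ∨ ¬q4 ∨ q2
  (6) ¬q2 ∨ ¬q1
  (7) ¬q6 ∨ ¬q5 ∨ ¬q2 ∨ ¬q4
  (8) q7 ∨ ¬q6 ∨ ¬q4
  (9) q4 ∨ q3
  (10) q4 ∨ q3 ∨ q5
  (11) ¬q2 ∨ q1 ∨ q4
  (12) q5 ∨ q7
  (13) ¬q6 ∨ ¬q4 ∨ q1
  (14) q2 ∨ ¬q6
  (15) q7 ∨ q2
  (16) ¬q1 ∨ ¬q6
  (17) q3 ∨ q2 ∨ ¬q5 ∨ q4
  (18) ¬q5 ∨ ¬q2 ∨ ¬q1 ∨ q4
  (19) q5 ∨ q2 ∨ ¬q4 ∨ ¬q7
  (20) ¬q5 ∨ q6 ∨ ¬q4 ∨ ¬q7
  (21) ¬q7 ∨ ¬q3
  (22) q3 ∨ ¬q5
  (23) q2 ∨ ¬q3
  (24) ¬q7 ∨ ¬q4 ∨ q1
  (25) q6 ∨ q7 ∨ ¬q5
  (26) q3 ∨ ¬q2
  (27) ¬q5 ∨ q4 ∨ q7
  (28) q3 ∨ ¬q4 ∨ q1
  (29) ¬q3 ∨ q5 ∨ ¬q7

Try q7 = False.
(q5) alone gives q5 = True.
(q2) alone gives q2 = True.
(¬q1) alone gives q1 = False.
(q4) alone gives q4 = True.
(¬q6) alone gives q6 = False.
But (q6) is also a unit clause — contradiction.
Undo q7 and try q7 = True.
(q3) alone gives q3 = True.
But (¬q3) is also a unit clause — contradiction.
Neither q7 = True nor q7 = False works.

UNSATISFIABLE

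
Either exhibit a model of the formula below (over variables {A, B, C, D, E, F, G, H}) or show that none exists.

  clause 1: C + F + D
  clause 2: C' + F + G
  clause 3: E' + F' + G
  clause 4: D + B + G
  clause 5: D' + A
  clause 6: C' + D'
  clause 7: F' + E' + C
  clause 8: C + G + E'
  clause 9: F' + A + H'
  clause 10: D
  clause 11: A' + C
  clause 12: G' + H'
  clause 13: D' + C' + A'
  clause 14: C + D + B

UNSATISFIABLE

From the singleton clause (D), D = 1.
From the singleton clause (A), A = 1.
From the singleton clause (C'), C = 0.
But (C) is also a unit clause — contradiction.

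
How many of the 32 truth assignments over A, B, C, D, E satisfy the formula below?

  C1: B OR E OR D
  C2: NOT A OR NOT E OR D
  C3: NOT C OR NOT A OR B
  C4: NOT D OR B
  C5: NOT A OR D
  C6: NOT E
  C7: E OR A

2

There are 2^5 = 32 truth assignments over (A, B, C, D, E).
Split on E. With E = true, the clauses containing E are satisfied and NOT E drops from the rest; 0 of the 2^4 = 16 assignments to the other variables satisfy what remains.
With E = false, by the same count on the reduced clause set, 2 assignments work.
(One model: A=T, B=T, C=F, D=T, E=F.)
Total: 0 + 2 = 2.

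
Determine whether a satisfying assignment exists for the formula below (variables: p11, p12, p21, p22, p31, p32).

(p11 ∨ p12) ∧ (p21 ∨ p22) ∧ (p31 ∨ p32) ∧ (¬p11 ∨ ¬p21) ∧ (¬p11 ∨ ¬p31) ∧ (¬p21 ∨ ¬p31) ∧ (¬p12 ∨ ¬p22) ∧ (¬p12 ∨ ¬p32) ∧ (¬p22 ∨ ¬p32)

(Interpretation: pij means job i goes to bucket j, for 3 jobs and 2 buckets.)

Case p11 = True:
From the singleton clause (¬p21), p21 = False.
From the singleton clause (p22), p22 = True.
From the singleton clause (¬p31), p31 = False.
From the singleton clause (p32), p32 = True.
But (¬p32) is also a unit clause — contradiction.
That branch fails; take p11 = False instead.
From the singleton clause (p12), p12 = True.
From the singleton clause (¬p22), p22 = False.
From the singleton clause (p21), p21 = True.
From the singleton clause (¬p31), p31 = False.
From the singleton clause (p32), p32 = True.
But (¬p32) is also a unit clause — contradiction.
Either choice for p11 ends in contradiction.
No assignment satisfies every clause.

Unsatisfiable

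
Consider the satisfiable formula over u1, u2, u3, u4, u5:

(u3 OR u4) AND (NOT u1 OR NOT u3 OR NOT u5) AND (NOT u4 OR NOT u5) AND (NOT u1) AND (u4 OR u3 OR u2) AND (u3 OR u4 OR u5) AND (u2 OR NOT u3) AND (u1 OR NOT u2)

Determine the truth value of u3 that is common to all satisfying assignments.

Suppose u3 = true.
From the singleton clause (NOT u1), u1 = false.
From the singleton clause (u2), u2 = true.
That conflicts with the unit clause (NOT u2).
So every satisfying assignment has u3 = False.

False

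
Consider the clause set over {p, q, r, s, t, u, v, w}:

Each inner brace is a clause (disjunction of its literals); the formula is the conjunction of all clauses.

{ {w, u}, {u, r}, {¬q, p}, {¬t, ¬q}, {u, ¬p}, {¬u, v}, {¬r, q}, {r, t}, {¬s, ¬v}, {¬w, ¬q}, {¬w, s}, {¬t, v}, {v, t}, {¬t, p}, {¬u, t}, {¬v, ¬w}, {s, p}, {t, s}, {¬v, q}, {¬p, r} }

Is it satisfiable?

Suppose w = True.
(¬q) alone gives q = False.
(¬r) alone gives r = False.
(u) alone gives u = True.
(v) alone gives v = True.
Now (¬v) is unsatisfied and unit — conflict.
That branch fails; take w = False instead.
(u) alone gives u = True.
(v) alone gives v = True.
(¬s) alone gives s = False.
(t) alone gives t = True.
(¬q) alone gives q = False.
Now (q) is unsatisfied and unit — conflict.
Both values of w lead to a conflict.
No assignment satisfies every clause.

Unsatisfiable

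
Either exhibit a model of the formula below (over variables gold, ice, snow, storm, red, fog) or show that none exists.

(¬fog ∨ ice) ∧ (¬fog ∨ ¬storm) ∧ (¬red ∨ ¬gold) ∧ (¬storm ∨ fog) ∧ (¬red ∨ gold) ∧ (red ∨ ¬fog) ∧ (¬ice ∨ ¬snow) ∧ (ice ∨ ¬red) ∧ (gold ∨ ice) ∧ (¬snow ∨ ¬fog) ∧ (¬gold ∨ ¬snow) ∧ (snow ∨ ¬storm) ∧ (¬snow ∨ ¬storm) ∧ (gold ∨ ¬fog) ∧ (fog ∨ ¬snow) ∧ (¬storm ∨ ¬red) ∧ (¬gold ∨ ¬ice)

gold ↦ True,  ice ↦ False,  snow ↦ False,  storm ↦ False,  red ↦ False,  fog ↦ False

Case fog = False:
(¬storm) alone gives storm = False.
(¬snow) alone gives snow = False.
Case red = False:
Case gold = True:
(¬ice) alone gives ice = False.
This assignment satisfies each clause.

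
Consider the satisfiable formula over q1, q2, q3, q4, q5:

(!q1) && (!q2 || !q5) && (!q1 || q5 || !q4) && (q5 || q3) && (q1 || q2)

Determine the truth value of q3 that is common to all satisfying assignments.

True

Suppose q3 = false.
(!q1) alone gives q1 = false.
(q5) alone gives q5 = true.
(!q2) alone gives q2 = false.
But (q2) is also a unit clause — contradiction.
So every satisfying assignment has q3 = True.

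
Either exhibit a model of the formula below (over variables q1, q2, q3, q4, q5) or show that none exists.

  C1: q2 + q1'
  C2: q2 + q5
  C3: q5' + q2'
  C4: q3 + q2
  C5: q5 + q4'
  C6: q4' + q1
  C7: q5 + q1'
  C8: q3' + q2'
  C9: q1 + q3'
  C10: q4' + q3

q1 ↦ 0, q2 ↦ 1, q3 ↦ 0, q4 ↦ 0, q5 ↦ 0

Case q2 = 1:
The clause (q5') is unit, so q5 = 0.
The clause (q4') is unit, so q4 = 0.
The clause (q1') is unit, so q1 = 0.
The clause (q3') is unit, so q3 = 0.
All clauses are satisfied.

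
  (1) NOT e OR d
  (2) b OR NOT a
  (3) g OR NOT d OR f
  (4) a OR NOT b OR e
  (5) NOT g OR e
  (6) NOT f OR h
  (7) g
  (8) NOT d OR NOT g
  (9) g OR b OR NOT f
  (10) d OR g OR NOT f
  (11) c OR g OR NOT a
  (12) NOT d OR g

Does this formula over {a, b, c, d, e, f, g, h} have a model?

Unsatisfiable

From the singleton clause (g), g = true.
From the singleton clause (e), e = true.
From the singleton clause (d), d = true.
That conflicts with the unit clause (NOT d).
No assignment satisfies every clause.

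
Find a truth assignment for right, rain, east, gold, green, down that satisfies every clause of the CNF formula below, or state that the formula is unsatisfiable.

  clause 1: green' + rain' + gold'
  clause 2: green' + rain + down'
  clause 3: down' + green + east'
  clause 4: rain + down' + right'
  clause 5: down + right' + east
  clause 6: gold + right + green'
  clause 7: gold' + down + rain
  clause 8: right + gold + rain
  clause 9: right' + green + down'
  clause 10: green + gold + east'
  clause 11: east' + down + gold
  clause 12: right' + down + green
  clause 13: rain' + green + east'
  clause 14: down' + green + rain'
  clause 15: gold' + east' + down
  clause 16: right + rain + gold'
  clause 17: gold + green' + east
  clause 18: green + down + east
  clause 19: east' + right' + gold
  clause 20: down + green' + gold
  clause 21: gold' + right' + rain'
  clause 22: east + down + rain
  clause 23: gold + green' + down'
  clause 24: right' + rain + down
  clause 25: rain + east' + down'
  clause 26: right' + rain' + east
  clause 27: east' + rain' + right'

Case green = 0:
Case down = 0:
Unit clause (right') forces right = 0.
Unit clause (east) forces east = 1.
Unit clause (gold) forces gold = 1.
Now (gold') is unsatisfied and unit — conflict.
That branch fails; take down = 1 instead.
Unit clause (east') forces east = 0.
Unit clause (right') forces right = 0.
Unit clause (rain') forces rain = 0.
Unit clause (gold) forces gold = 1.
Now (gold') is unsatisfied and unit — conflict.
Either choice for down ends in contradiction.
That branch fails; take green = 1 instead.
Case rain = 0:
Unit clause (down') forces down = 0.
Unit clause (gold') forces gold = 0.
Now (gold) is unsatisfied and unit — conflict.
That branch fails; take rain = 1 instead.
Unit clause (gold') forces gold = 0.
Unit clause (right) forces right = 1.
Unit clause (east) forces east = 1.
Now (east') is unsatisfied and unit — conflict.
Either choice for rain ends in contradiction.
Either choice for green ends in contradiction.

UNSATISFIABLE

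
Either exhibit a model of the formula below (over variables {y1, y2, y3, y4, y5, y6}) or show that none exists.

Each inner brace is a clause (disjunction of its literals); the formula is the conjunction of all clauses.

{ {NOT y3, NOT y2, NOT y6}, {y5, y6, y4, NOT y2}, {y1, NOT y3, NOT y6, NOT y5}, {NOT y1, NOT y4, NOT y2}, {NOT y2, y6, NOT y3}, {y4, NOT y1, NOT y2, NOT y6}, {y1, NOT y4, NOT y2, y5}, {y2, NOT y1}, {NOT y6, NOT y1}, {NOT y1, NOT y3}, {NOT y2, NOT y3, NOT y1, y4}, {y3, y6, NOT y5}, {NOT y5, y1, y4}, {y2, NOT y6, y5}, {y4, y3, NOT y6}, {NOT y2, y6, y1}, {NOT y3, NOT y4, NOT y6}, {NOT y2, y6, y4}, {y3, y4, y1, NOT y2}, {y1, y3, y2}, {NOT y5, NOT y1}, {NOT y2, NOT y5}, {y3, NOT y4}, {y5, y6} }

y1: false, y2: false, y3: true, y4: true, y5: true, y6: false

Case y2 = false:
From the singleton clause (NOT y1), y1 = false.
From the singleton clause (y3), y3 = true.
Case y6 = false:
From the singleton clause (y5), y5 = true.
From the singleton clause (y4), y4 = true.
Every clause now holds.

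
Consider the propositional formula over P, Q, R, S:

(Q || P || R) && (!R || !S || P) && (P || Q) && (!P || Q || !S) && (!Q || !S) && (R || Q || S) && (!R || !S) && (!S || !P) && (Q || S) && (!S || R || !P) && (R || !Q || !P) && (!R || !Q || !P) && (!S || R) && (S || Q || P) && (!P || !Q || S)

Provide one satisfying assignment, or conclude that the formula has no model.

P: false; Q: true; R: false; S: false

Suppose P = false.
From the singleton clause (Q), Q = true.
From the singleton clause (!S), S = false.
No clause remains; R is free.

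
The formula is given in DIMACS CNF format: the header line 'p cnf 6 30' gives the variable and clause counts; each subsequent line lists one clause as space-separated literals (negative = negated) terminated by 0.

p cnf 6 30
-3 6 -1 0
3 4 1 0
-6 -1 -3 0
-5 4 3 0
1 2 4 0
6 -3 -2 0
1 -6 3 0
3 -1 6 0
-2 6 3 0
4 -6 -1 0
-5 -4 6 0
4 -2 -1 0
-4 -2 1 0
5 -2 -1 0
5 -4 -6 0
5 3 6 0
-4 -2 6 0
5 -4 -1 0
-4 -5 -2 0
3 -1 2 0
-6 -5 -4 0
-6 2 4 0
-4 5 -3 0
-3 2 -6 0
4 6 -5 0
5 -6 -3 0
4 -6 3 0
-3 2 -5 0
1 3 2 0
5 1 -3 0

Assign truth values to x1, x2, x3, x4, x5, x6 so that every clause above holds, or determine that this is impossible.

x1=False,  x2=True,  x3=True,  x4=False,  x5=True,  x6=True

Case x3 = True:
Case x6 = True:
From the singleton clause (¬x1), x1 = False.
From the singleton clause (x2), x2 = True.
From the singleton clause (¬x4), x4 = False.
From the singleton clause (x5), x5 = True.
Every clause now holds.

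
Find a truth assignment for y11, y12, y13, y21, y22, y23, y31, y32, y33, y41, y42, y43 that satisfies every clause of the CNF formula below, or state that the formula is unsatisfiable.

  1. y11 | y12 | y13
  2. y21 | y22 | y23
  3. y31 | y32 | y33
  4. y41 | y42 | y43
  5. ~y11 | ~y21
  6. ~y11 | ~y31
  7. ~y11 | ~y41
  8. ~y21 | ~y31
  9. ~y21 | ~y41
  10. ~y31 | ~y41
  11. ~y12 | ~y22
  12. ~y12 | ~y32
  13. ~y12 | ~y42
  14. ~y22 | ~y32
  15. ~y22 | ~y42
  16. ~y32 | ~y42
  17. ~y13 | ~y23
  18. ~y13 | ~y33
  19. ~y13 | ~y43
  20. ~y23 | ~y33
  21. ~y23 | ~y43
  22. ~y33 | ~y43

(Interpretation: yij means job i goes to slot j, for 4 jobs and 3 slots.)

UNSATISFIABLE

Suppose y11 = 0.
Suppose y12 = 1.
Unit clause (~y22) forces y22 = 0.
Unit clause (~y32) forces y32 = 0.
Unit clause (~y42) forces y42 = 0.
Suppose y21 = 1.
Unit clause (~y31) forces y31 = 0.
Unit clause (y33) forces y33 = 1.
Unit clause (~y41) forces y41 = 0.
Unit clause (y43) forces y43 = 1.
That conflicts with the unit clause (~y43).
So y21 must be the other value — set y21 = 0.
Unit clause (y23) forces y23 = 1.
Unit clause (~y13) forces y13 = 0.
Unit clause (~y33) forces y33 = 0.
Unit clause (y31) forces y31 = 1.
Unit clause (~y41) forces y41 = 0.
Unit clause (y43) forces y43 = 1.
That conflicts with the unit clause (~y43).
Either choice for y21 ends in contradiction.
So y12 must be the other value — set y12 = 0.
Unit clause (y13) forces y13 = 1.
Unit clause (~y23) forces y23 = 0.
Unit clause (~y33) forces y33 = 0.
Unit clause (~y43) forces y43 = 0.
Suppose y21 = 1.
Unit clause (~y31) forces y31 = 0.
Unit clause (y32) forces y32 = 1.
Unit clause (~y41) forces y41 = 0.
Unit clause (y42) forces y42 = 1.
That conflicts with the unit clause (~y42).
So y21 must be the other value — set y21 = 0.
Unit clause (y22) forces y22 = 1.
Unit clause (~y32) forces y32 = 0.
Unit clause (y31) forces y31 = 1.
Unit clause (~y41) forces y41 = 0.
Unit clause (y42) forces y42 = 1.
That conflicts with the unit clause (~y42).
Either choice for y21 ends in contradiction.
Either choice for y12 ends in contradiction.
So y11 must be the other value — set y11 = 1.
Unit clause (~y21) forces y21 = 0.
Unit clause (~y31) forces y31 = 0.
Unit clause (~y41) forces y41 = 0.
Suppose y22 = 1.
Unit clause (~y12) forces y12 = 0.
Unit clause (~y32) forces y32 = 0.
Unit clause (y33) forces y33 = 1.
Unit clause (~y42) forces y42 = 0.
Unit clause (y43) forces y43 = 1.
That conflicts with the unit clause (~y43).
So y22 must be the other value — set y22 = 0.
Unit clause (y23) forces y23 = 1.
Unit clause (~y13) forces y13 = 0.
Unit clause (~y33) forces y33 = 0.
Unit clause (y32) forces y32 = 1.
Unit clause (~y12) forces y12 = 0.
Unit clause (~y42) forces y42 = 0.
Unit clause (y43) forces y43 = 1.
That conflicts with the unit clause (~y43).
Either choice for y22 ends in contradiction.
Either choice for y11 ends in contradiction.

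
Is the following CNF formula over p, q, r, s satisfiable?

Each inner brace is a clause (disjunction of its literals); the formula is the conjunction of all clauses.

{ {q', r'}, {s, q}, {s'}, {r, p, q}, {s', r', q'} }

From the singleton clause (s'), s = 0.
From the singleton clause (q), q = 1.
From the singleton clause (r'), r = 0.
Every clause is now satisfied; p is unconstrained.
A satisfying assignment: p ↦ 1,  q ↦ 1,  r ↦ 0,  s ↦ 0.

Yes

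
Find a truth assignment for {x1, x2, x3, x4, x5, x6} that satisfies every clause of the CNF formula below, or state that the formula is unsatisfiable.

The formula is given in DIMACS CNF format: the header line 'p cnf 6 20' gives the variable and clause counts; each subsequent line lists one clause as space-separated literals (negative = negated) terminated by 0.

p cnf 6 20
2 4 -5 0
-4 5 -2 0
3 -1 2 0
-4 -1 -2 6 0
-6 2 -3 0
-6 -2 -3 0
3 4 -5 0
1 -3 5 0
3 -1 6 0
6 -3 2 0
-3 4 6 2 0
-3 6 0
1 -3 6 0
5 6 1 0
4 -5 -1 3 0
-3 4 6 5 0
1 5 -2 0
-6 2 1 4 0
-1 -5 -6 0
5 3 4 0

x1=False,  x2=False,  x3=False,  x4=True,  x5=True,  x6=False

Try x3 = False.
Try x1 = False.
Try x4 = True.
Try x5 = True.
All clauses hold; x2, x6 can take either value.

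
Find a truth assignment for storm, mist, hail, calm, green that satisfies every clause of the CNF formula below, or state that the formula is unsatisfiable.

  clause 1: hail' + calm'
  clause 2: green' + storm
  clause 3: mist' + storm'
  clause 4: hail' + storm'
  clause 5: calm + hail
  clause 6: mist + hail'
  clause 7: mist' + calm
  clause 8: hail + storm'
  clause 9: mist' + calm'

storm: 0, mist: 0, hail: 0, calm: 1, green: 0

Suppose hail = 0.
(calm) alone gives calm = 1.
(storm') alone gives storm = 0.
(green') alone gives green = 0.
(mist') alone gives mist = 0.
This assignment satisfies each clause.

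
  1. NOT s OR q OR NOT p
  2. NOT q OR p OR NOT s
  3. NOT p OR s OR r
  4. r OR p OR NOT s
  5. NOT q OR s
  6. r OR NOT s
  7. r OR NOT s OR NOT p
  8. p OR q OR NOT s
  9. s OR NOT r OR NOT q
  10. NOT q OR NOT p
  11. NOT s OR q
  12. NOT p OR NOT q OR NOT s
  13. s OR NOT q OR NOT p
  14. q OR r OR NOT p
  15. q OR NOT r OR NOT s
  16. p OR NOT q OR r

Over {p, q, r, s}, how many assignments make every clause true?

There are 2^4 = 16 truth assignments over (p, q, r, s).
Check each against the 16 clauses (columns in the order p, q, r, s):
  F F F F  ✓ satisfies all
  F F F T  ✗ fails (r OR p OR NOT s)
  F F T F  ✓ satisfies all
  F F T T  ✗ fails (p OR q OR NOT s)
  F T F F  ✗ fails (NOT q OR s)
  F T F T  ✗ fails (NOT q OR p OR NOT s)
  F T T F  ✗ fails (NOT q OR s)
  F T T T  ✗ fails (NOT q OR p OR NOT s)
  T F F F  ✗ fails (NOT p OR s OR r)
  T F F T  ✗ fails (NOT s OR q OR NOT p)
  T F T F  ✓ satisfies all
  T F T T  ✗ fails (NOT s OR q OR NOT p)
  T T F F  ✗ fails (NOT p OR s OR r)
  T T F T  ✗ fails (r OR NOT s)
  T T T F  ✗ fails (NOT q OR s)
  T T T T  ✗ fails (NOT q OR NOT p)
3 of the 16 rows are models.

3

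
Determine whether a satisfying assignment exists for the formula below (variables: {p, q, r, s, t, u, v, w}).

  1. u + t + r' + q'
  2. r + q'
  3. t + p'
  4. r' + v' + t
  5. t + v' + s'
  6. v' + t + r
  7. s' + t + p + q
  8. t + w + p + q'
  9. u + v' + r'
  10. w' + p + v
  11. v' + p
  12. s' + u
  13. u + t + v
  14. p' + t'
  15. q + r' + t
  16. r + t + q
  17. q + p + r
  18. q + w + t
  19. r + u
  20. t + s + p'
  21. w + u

Yes, satisfiable

Branch on r: set r = 1.
Branch on t: set t = 1.
The clause (p') is unit, so p = 0.
The clause (v') is unit, so v = 0.
The clause (w') is unit, so w = 0.
The clause (u) is unit, so u = 1.
No clause remains; q, s are free.
A satisfying assignment: p ↦ 0, q ↦ 1, r ↦ 1, s ↦ 1, t ↦ 1, u ↦ 1, v ↦ 0, w ↦ 0.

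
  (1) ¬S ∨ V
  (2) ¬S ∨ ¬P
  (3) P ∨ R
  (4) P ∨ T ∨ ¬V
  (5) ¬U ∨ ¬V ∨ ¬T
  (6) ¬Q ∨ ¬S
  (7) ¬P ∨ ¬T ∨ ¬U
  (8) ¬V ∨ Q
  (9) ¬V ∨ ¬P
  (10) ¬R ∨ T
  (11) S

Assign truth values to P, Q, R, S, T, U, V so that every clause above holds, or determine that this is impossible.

UNSATISFIABLE

(S) alone gives S = True.
(V) alone gives V = True.
(¬P) alone gives P = False.
(R) alone gives R = True.
(T) alone gives T = True.
(¬U) alone gives U = False.
(¬Q) alone gives Q = False.
Now (Q) is unsatisfied and unit — conflict.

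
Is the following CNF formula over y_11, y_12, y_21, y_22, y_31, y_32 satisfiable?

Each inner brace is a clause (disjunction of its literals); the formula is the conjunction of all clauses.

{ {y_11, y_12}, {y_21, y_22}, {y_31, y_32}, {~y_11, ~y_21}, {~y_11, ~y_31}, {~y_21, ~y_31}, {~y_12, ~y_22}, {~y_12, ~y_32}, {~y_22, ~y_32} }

Branch on y_11: set y_11 = 1.
(~y_21) alone gives y_21 = 0.
(y_22) alone gives y_22 = 1.
(~y_31) alone gives y_31 = 0.
(y_32) alone gives y_32 = 1.
That conflicts with the unit clause (~y_32).
That branch fails; take y_11 = 0 instead.
(y_12) alone gives y_12 = 1.
(~y_22) alone gives y_22 = 0.
(y_21) alone gives y_21 = 1.
(~y_31) alone gives y_31 = 0.
(y_32) alone gives y_32 = 1.
That conflicts with the unit clause (~y_32).
Both values of y_11 lead to a conflict.
No assignment satisfies every clause.

No, unsatisfiable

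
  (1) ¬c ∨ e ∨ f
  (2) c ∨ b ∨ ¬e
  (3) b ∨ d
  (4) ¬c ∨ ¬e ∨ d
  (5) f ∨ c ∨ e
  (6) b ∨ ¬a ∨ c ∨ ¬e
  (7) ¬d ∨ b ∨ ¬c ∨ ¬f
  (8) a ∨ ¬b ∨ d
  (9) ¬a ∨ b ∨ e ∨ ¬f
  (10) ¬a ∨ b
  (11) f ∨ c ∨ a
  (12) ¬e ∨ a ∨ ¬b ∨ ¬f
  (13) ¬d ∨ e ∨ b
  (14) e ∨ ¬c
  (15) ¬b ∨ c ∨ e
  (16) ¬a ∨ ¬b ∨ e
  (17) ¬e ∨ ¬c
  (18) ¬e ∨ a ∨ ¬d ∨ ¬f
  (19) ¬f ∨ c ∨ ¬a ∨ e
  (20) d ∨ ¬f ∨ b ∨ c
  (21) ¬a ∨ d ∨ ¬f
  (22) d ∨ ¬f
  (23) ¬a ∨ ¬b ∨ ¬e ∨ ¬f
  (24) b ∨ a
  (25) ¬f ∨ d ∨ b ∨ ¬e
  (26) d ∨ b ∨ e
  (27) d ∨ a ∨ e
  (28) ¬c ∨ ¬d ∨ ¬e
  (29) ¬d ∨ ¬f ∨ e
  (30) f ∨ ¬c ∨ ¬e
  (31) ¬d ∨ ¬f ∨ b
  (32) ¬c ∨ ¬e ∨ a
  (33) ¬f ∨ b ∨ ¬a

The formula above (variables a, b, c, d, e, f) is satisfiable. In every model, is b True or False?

True

Suppose b = False.
The clause (d) is unit, so d = True.
The clause (¬a) is unit, so a = False.
Now (a) is unsatisfied and unit — conflict.
So every satisfying assignment has b = True.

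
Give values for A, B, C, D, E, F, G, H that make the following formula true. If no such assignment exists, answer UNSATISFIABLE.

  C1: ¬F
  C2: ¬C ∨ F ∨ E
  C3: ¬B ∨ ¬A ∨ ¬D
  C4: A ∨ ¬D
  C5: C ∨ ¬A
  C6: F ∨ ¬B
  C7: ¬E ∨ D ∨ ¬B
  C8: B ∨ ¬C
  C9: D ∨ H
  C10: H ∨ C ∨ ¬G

(¬F) alone gives F = False.
(¬B) alone gives B = False.
(¬C) alone gives C = False.
(¬A) alone gives A = False.
(¬D) alone gives D = False.
(H) alone gives H = True.
No clause remains; E, G are free.

A ↦ False; B ↦ False; C ↦ False; D ↦ False; E ↦ True; F ↦ False; G ↦ False; H ↦ True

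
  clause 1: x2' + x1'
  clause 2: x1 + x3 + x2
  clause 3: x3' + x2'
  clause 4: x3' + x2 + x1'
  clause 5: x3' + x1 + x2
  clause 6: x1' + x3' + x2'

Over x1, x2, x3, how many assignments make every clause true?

There are 2^3 = 8 truth assignments over (x1, x2, x3).
Check each against the 6 clauses (columns in the order x1, x2, x3):
  F F F  ✗ fails (x1 + x3 + x2)
  F F T  ✗ fails (x3' + x1 + x2)
  F T F  ✓ satisfies all
  F T T  ✗ fails (x3' + x2')
  T F F  ✓ satisfies all
  T F T  ✗ fails (x3' + x2 + x1')
  T T F  ✗ fails (x2' + x1')
  T T T  ✗ fails (x2' + x1')
2 of the 8 rows are models.

2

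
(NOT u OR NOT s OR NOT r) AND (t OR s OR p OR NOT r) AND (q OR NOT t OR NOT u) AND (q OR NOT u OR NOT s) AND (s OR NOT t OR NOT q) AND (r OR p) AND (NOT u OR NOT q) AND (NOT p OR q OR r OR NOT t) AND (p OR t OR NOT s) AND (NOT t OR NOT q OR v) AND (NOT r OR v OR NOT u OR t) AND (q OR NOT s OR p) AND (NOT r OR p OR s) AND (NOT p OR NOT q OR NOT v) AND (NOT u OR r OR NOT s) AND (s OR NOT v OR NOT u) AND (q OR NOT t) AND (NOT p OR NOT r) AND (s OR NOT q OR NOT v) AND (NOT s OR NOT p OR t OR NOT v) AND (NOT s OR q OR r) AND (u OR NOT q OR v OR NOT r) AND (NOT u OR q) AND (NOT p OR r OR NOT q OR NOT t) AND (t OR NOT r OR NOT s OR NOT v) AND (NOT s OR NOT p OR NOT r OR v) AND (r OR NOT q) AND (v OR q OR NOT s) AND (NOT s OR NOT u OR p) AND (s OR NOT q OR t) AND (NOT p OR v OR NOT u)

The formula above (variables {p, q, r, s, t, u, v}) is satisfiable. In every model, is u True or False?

False

Suppose u = true.
(NOT q) alone gives q = false.
Now (q) is unsatisfied and unit — conflict.
So every satisfying assignment has u = False.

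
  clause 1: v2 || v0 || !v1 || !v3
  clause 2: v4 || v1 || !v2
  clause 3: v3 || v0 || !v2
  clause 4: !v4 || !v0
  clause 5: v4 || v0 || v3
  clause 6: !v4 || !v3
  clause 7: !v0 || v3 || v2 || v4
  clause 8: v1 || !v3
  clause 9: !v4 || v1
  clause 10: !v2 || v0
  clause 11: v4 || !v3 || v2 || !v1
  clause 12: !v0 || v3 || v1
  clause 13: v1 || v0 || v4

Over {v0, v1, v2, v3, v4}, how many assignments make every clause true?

There are 2^5 = 32 truth assignments over (v0, v1, v2, v3, v4).
Split on v1. With v1 = true, the clauses containing v1 are satisfied and !v1 drops from the rest; 3 of the 2^4 = 16 assignments to the other variables satisfy what remains.
With v1 = false, by the same count on the reduced clause set, 0 assignments work.
Total: 3 + 0 = 3.

3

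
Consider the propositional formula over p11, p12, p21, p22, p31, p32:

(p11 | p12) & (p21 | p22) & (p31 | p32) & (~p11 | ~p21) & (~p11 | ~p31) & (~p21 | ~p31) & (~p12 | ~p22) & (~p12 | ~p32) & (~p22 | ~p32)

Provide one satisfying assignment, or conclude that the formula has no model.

UNSATISFIABLE

Branch on p11: set p11 = 1.
The clause (~p21) is unit, so p21 = 0.
The clause (p22) is unit, so p22 = 1.
The clause (~p31) is unit, so p31 = 0.
The clause (p32) is unit, so p32 = 1.
But (~p32) is also a unit clause — contradiction.
Undo p11 and try p11 = 0.
The clause (p12) is unit, so p12 = 1.
The clause (~p22) is unit, so p22 = 0.
The clause (p21) is unit, so p21 = 1.
The clause (~p31) is unit, so p31 = 0.
The clause (p32) is unit, so p32 = 1.
But (~p32) is also a unit clause — contradiction.
Both values of p11 lead to a conflict.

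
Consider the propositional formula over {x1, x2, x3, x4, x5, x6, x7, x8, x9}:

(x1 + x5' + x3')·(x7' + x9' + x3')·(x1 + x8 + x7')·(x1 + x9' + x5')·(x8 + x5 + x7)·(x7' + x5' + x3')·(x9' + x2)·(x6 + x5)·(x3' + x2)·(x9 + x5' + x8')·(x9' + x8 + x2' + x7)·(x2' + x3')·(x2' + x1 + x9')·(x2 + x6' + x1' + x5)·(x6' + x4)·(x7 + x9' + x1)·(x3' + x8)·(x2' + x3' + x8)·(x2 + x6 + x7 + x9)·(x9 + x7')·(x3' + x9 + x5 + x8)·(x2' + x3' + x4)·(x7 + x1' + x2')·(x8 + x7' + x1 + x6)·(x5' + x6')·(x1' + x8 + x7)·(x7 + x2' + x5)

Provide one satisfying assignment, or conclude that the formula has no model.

x1: 0; x2: 0; x3: 0; x4: 1; x5: 0; x6: 1; x7: 0; x8: 1; x9: 0

Branch on x9: set x9 = 0.
From the singleton clause (x7'), x7 = 0.
Branch on x8: set x8 = 1.
From the singleton clause (x5'), x5 = 0.
From the singleton clause (x6), x6 = 1.
From the singleton clause (x4), x4 = 1.
From the singleton clause (x2'), x2 = 0.
From the singleton clause (x3'), x3 = 0.
From the singleton clause (x1'), x1 = 0.
This assignment satisfies each clause.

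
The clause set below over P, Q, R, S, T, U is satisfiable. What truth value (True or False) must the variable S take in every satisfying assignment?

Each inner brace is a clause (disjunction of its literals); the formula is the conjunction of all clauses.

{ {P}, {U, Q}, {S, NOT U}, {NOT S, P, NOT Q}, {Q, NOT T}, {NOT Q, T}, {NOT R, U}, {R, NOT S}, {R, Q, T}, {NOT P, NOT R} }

Suppose S = true.
The clause (P) is unit, so P = true.
The clause (R) is unit, so R = true.
Now (NOT R) is unsatisfied and unit — conflict.
So every satisfying assignment has S = False.

False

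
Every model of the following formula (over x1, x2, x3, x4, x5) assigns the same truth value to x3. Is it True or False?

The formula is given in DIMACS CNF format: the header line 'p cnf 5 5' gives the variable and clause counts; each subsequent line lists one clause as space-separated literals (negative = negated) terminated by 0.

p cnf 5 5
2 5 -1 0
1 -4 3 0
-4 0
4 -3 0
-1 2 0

Suppose x3 = True.
From the singleton clause (¬x4), x4 = False.
That conflicts with the unit clause (x4).
So every satisfying assignment has x3 = False.

False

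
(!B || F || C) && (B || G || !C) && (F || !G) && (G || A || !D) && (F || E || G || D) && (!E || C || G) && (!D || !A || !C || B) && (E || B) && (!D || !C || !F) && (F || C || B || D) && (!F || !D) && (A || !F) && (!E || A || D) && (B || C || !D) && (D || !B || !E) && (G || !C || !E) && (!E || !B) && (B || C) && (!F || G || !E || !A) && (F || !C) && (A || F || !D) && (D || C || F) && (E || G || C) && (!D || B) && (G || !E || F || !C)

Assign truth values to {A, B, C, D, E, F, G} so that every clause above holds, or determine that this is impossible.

Branch on F: set F = true.
(!D) alone gives D = false.
(A) alone gives A = true.
Branch on E: set E = true.
(!B) alone gives B = false.
(C) alone gives C = true.
(G) alone gives G = true.
This assignment satisfies each clause.

A: true; B: false; C: true; D: false; E: true; F: true; G: true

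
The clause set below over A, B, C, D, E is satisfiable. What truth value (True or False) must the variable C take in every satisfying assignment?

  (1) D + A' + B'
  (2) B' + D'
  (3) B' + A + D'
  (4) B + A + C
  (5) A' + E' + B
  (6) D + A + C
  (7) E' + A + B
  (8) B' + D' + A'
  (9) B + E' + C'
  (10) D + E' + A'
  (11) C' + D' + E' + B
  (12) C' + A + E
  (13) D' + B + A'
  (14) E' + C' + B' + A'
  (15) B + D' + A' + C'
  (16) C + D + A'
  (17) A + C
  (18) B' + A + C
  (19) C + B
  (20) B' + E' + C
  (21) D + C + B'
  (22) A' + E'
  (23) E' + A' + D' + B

Suppose C = 0.
Unit clause (A) forces A = 1.
Unit clause (D) forces D = 1.
Unit clause (B') forces B = 0.
That conflicts with the unit clause (B).
So every satisfying assignment has C = True.

True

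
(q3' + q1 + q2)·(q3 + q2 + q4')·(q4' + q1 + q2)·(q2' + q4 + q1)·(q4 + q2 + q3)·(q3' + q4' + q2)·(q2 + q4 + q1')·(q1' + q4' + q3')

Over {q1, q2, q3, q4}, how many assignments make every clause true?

There are 2^4 = 16 truth assignments over (q1, q2, q3, q4).
Split on q3. With q3 = 1, the clauses containing q3 are satisfied and q3' drops from the rest; 2 of the 2^3 = 8 assignments to the other variables satisfy what remains.
With q3 = 0, by the same count on the reduced clause set, 3 assignments work.
(One model: q1=F, q2=T, q3=F, q4=T.)
Total: 2 + 3 = 5.

5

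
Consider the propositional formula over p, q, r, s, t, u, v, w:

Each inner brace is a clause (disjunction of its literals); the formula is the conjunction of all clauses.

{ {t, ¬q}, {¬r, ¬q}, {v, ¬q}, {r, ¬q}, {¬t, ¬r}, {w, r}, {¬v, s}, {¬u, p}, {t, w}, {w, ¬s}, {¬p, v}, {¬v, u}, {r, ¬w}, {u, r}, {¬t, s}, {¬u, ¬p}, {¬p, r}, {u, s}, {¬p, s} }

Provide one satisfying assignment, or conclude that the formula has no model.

Suppose t = False.
(¬q) alone gives q = False.
(w) alone gives w = True.
(r) alone gives r = True.
Suppose v = False.
(¬p) alone gives p = False.
(¬u) alone gives u = False.
(s) alone gives s = True.
This assignment satisfies each clause.

p: False, q: False, r: True, s: True, t: False, u: False, v: False, w: True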